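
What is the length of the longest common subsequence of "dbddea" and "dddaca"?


LCS of "dbddea" and "dddaca"
DP table:
           d    d    d    a    c    a
      0    0    0    0    0    0    0
  d   0    1    1    1    1    1    1
  b   0    1    1    1    1    1    1
  d   0    1    2    2    2    2    2
  d   0    1    2    3    3    3    3
  e   0    1    2    3    3    3    3
  a   0    1    2    3    4    4    4
LCS length = dp[6][6] = 4

4


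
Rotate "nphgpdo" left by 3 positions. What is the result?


Input: "nphgpdo", rotate left by 3
First 3 characters: "nph"
Remaining characters: "gpdo"
Concatenate remaining + first: "gpdo" + "nph" = "gpdonph"

gpdonph


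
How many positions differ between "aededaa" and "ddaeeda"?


Comparing "aededaa" and "ddaeeda" position by position:
  Position 0: 'a' vs 'd' => DIFFER
  Position 1: 'e' vs 'd' => DIFFER
  Position 2: 'd' vs 'a' => DIFFER
  Position 3: 'e' vs 'e' => same
  Position 4: 'd' vs 'e' => DIFFER
  Position 5: 'a' vs 'd' => DIFFER
  Position 6: 'a' vs 'a' => same
Positions that differ: 5

5


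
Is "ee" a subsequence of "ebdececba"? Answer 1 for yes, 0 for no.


Check if "ee" is a subsequence of "ebdececba"
Greedy scan:
  Position 0 ('e'): matches sub[0] = 'e'
  Position 1 ('b'): no match needed
  Position 2 ('d'): no match needed
  Position 3 ('e'): matches sub[1] = 'e'
  Position 4 ('c'): no match needed
  Position 5 ('e'): no match needed
  Position 6 ('c'): no match needed
  Position 7 ('b'): no match needed
  Position 8 ('a'): no match needed
All 2 characters matched => is a subsequence

1


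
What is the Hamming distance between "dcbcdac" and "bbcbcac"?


Comparing "dcbcdac" and "bbcbcac" position by position:
  Position 0: 'd' vs 'b' => differ
  Position 1: 'c' vs 'b' => differ
  Position 2: 'b' vs 'c' => differ
  Position 3: 'c' vs 'b' => differ
  Position 4: 'd' vs 'c' => differ
  Position 5: 'a' vs 'a' => same
  Position 6: 'c' vs 'c' => same
Total differences (Hamming distance): 5

5


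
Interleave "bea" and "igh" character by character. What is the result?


Interleaving "bea" and "igh":
  Position 0: 'b' from first, 'i' from second => "bi"
  Position 1: 'e' from first, 'g' from second => "eg"
  Position 2: 'a' from first, 'h' from second => "ah"
Result: biegah

biegah


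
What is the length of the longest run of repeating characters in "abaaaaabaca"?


Input: "abaaaaabaca"
Scanning for longest run:
  Position 1 ('b'): new char, reset run to 1
  Position 2 ('a'): new char, reset run to 1
  Position 3 ('a'): continues run of 'a', length=2
  Position 4 ('a'): continues run of 'a', length=3
  Position 5 ('a'): continues run of 'a', length=4
  Position 6 ('a'): continues run of 'a', length=5
  Position 7 ('b'): new char, reset run to 1
  Position 8 ('a'): new char, reset run to 1
  Position 9 ('c'): new char, reset run to 1
  Position 10 ('a'): new char, reset run to 1
Longest run: 'a' with length 5

5


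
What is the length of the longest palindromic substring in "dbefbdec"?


Input: "dbefbdec"
Checking substrings for palindromes:
  No multi-char palindromic substrings found
Longest palindromic substring: "d" with length 1

1


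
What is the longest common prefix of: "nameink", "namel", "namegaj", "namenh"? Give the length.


Words: nameink, namel, namegaj, namenh
  Position 0: all 'n' => match
  Position 1: all 'a' => match
  Position 2: all 'm' => match
  Position 3: all 'e' => match
  Position 4: ('i', 'l', 'g', 'n') => mismatch, stop
LCP = "name" (length 4)

4


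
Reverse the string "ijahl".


Input: ijahl
Reading characters right to left:
  Position 4: 'l'
  Position 3: 'h'
  Position 2: 'a'
  Position 1: 'j'
  Position 0: 'i'
Reversed: lhaji

lhaji


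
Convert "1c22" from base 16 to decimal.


Input: "1c22" in base 16
Positional expansion:
  Digit '1' (value 1) x 16^3 = 4096
  Digit 'c' (value 12) x 16^2 = 3072
  Digit '2' (value 2) x 16^1 = 32
  Digit '2' (value 2) x 16^0 = 2
Sum = 7202

7202


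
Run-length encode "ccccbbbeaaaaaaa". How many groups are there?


Input: ccccbbbeaaaaaaa
Scanning for consecutive runs:
  Group 1: 'c' x 4 (positions 0-3)
  Group 2: 'b' x 3 (positions 4-6)
  Group 3: 'e' x 1 (positions 7-7)
  Group 4: 'a' x 7 (positions 8-14)
Total groups: 4

4


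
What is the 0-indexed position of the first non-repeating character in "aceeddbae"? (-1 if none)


Input: aceeddbae
Character frequencies:
  'a': 2
  'b': 1
  'c': 1
  'd': 2
  'e': 3
Scanning left to right for freq == 1:
  Position 0 ('a'): freq=2, skip
  Position 1 ('c'): unique! => answer = 1

1


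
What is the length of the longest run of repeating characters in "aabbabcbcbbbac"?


Input: "aabbabcbcbbbac"
Scanning for longest run:
  Position 1 ('a'): continues run of 'a', length=2
  Position 2 ('b'): new char, reset run to 1
  Position 3 ('b'): continues run of 'b', length=2
  Position 4 ('a'): new char, reset run to 1
  Position 5 ('b'): new char, reset run to 1
  Position 6 ('c'): new char, reset run to 1
  Position 7 ('b'): new char, reset run to 1
  Position 8 ('c'): new char, reset run to 1
  Position 9 ('b'): new char, reset run to 1
  Position 10 ('b'): continues run of 'b', length=2
  Position 11 ('b'): continues run of 'b', length=3
  Position 12 ('a'): new char, reset run to 1
  Position 13 ('c'): new char, reset run to 1
Longest run: 'b' with length 3

3


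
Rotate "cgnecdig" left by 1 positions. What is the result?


Input: "cgnecdig", rotate left by 1
First 1 characters: "c"
Remaining characters: "gnecdig"
Concatenate remaining + first: "gnecdig" + "c" = "gnecdigc"

gnecdigc


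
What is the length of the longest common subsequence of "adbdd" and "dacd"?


LCS of "adbdd" and "dacd"
DP table:
           d    a    c    d
      0    0    0    0    0
  a   0    0    1    1    1
  d   0    1    1    1    2
  b   0    1    1    1    2
  d   0    1    1    1    2
  d   0    1    1    1    2
LCS length = dp[5][4] = 2

2


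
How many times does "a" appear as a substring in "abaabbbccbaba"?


Searching for "a" in "abaabbbccbaba"
Scanning each position:
  Position 0: "a" => MATCH
  Position 1: "b" => no
  Position 2: "a" => MATCH
  Position 3: "a" => MATCH
  Position 4: "b" => no
  Position 5: "b" => no
  Position 6: "b" => no
  Position 7: "c" => no
  Position 8: "c" => no
  Position 9: "b" => no
  Position 10: "a" => MATCH
  Position 11: "b" => no
  Position 12: "a" => MATCH
Total occurrences: 5

5


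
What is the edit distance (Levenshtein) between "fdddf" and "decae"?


Computing edit distance: "fdddf" -> "decae"
DP table:
           d    e    c    a    e
      0    1    2    3    4    5
  f   1    1    2    3    4    5
  d   2    1    2    3    4    5
  d   3    2    2    3    4    5
  d   4    3    3    3    4    5
  f   5    4    4    4    4    5
Edit distance = dp[5][5] = 5

5


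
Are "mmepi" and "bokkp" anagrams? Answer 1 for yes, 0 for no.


Strings: "mmepi", "bokkp"
Sorted first:  eimmp
Sorted second: bkkop
Differ at position 0: 'e' vs 'b' => not anagrams

0


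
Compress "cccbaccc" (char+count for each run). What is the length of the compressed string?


Input: cccbaccc
Runs:
  'c' x 3 => "c3"
  'b' x 1 => "b1"
  'a' x 1 => "a1"
  'c' x 3 => "c3"
Compressed: "c3b1a1c3"
Compressed length: 8

8


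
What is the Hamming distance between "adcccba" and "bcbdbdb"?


Comparing "adcccba" and "bcbdbdb" position by position:
  Position 0: 'a' vs 'b' => differ
  Position 1: 'd' vs 'c' => differ
  Position 2: 'c' vs 'b' => differ
  Position 3: 'c' vs 'd' => differ
  Position 4: 'c' vs 'b' => differ
  Position 5: 'b' vs 'd' => differ
  Position 6: 'a' vs 'b' => differ
Total differences (Hamming distance): 7

7


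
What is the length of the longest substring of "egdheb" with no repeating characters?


Input: "egdheb"
Sliding window (track last position of each char):
  Position 0 ('e'): window [0,0] length 1 -- new best
  Position 1 ('g'): window [0,1] length 2 -- new best
  Position 2 ('d'): window [0,2] length 3 -- new best
  Position 3 ('h'): window [0,3] length 4 -- new best
  Position 4 ('e'): repeat (last at 0), move window start to 1
  Position 4 ('e'): window [1,4] length 4
  Position 5 ('b'): window [1,5] length 5 -- new best
Longest substring with no repeats: "gdheb" with length 5

5


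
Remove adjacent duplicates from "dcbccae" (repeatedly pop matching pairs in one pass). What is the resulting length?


Input: dcbccae
Stack-based adjacent duplicate removal:
  Read 'd': push. Stack: d
  Read 'c': push. Stack: dc
  Read 'b': push. Stack: dcb
  Read 'c': push. Stack: dcbc
  Read 'c': matches stack top 'c' => pop. Stack: dcb
  Read 'a': push. Stack: dcba
  Read 'e': push. Stack: dcbae
Final stack: "dcbae" (length 5)

5


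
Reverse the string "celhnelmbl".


Input: celhnelmbl
Reading characters right to left:
  Position 9: 'l'
  Position 8: 'b'
  Position 7: 'm'
  Position 6: 'l'
  Position 5: 'e'
  Position 4: 'n'
  Position 3: 'h'
  Position 2: 'l'
  Position 1: 'e'
  Position 0: 'c'
Reversed: lbmlenhlec

lbmlenhlec


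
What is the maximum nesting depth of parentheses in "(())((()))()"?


Input: "(())((()))()"
Tracking depth:
  Position 0 '(': depth becomes 1
  Position 1 '(': depth becomes 2
  Position 2 ')': depth becomes 1
  Position 3 ')': depth becomes 0
  Position 4 '(': depth becomes 1
  Position 5 '(': depth becomes 2
  Position 6 '(': depth becomes 3
  Position 7 ')': depth becomes 2
  Position 8 ')': depth becomes 1
  Position 9 ')': depth becomes 0
  Position 10 '(': depth becomes 1
  Position 11 ')': depth becomes 0
Maximum depth reached: 3

3


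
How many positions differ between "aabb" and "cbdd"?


Comparing "aabb" and "cbdd" position by position:
  Position 0: 'a' vs 'c' => DIFFER
  Position 1: 'a' vs 'b' => DIFFER
  Position 2: 'b' vs 'd' => DIFFER
  Position 3: 'b' vs 'd' => DIFFER
Positions that differ: 4

4


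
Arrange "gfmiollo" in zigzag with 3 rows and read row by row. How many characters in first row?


Zigzag "gfmiollo" into 3 rows:
Placing characters:
  'g' => row 0
  'f' => row 1
  'm' => row 2
  'i' => row 1
  'o' => row 0
  'l' => row 1
  'l' => row 2
  'o' => row 1
Rows:
  Row 0: "go"
  Row 1: "filo"
  Row 2: "ml"
First row length: 2

2


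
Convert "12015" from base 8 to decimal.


Input: "12015" in base 8
Positional expansion:
  Digit '1' (value 1) x 8^4 = 4096
  Digit '2' (value 2) x 8^3 = 1024
  Digit '0' (value 0) x 8^2 = 0
  Digit '1' (value 1) x 8^1 = 8
  Digit '5' (value 5) x 8^0 = 5
Sum = 5133

5133


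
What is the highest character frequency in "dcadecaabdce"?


Input: dcadecaabdce
Character counts:
  'a': 3
  'b': 1
  'c': 3
  'd': 3
  'e': 2
Maximum frequency: 3

3


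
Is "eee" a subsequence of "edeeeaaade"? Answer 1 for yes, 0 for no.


Check if "eee" is a subsequence of "edeeeaaade"
Greedy scan:
  Position 0 ('e'): matches sub[0] = 'e'
  Position 1 ('d'): no match needed
  Position 2 ('e'): matches sub[1] = 'e'
  Position 3 ('e'): matches sub[2] = 'e'
  Position 4 ('e'): no match needed
  Position 5 ('a'): no match needed
  Position 6 ('a'): no match needed
  Position 7 ('a'): no match needed
  Position 8 ('d'): no match needed
  Position 9 ('e'): no match needed
All 3 characters matched => is a subsequence

1


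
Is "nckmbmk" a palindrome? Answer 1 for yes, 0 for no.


Input: nckmbmk
Reversed: kmbmkcn
  Compare pos 0 ('n') with pos 6 ('k'): MISMATCH
  Compare pos 1 ('c') with pos 5 ('m'): MISMATCH
  Compare pos 2 ('k') with pos 4 ('b'): MISMATCH
Result: not a palindrome

0


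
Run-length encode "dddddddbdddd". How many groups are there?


Input: dddddddbdddd
Scanning for consecutive runs:
  Group 1: 'd' x 7 (positions 0-6)
  Group 2: 'b' x 1 (positions 7-7)
  Group 3: 'd' x 4 (positions 8-11)
Total groups: 3

3


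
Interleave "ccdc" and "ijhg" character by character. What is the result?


Interleaving "ccdc" and "ijhg":
  Position 0: 'c' from first, 'i' from second => "ci"
  Position 1: 'c' from first, 'j' from second => "cj"
  Position 2: 'd' from first, 'h' from second => "dh"
  Position 3: 'c' from first, 'g' from second => "cg"
Result: cicjdhcg

cicjdhcg


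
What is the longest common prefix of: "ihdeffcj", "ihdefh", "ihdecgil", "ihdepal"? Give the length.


Words: ihdeffcj, ihdefh, ihdecgil, ihdepal
  Position 0: all 'i' => match
  Position 1: all 'h' => match
  Position 2: all 'd' => match
  Position 3: all 'e' => match
  Position 4: ('f', 'f', 'c', 'p') => mismatch, stop
LCP = "ihde" (length 4)

4


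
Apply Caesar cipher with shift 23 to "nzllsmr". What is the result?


Caesar cipher: shift "nzllsmr" by 23
  'n' (pos 13) + 23 = pos 10 = 'k'
  'z' (pos 25) + 23 = pos 22 = 'w'
  'l' (pos 11) + 23 = pos 8 = 'i'
  'l' (pos 11) + 23 = pos 8 = 'i'
  's' (pos 18) + 23 = pos 15 = 'p'
  'm' (pos 12) + 23 = pos 9 = 'j'
  'r' (pos 17) + 23 = pos 14 = 'o'
Result: kwiipjo

kwiipjo


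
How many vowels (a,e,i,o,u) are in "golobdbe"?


Input: golobdbe
Checking each character:
  'g' at position 0: consonant
  'o' at position 1: vowel (running total: 1)
  'l' at position 2: consonant
  'o' at position 3: vowel (running total: 2)
  'b' at position 4: consonant
  'd' at position 5: consonant
  'b' at position 6: consonant
  'e' at position 7: vowel (running total: 3)
Total vowels: 3

3


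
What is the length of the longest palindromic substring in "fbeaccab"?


Input: "fbeaccab"
Checking substrings for palindromes:
  [3:7] "acca" (len 4) => palindrome
  [4:6] "cc" (len 2) => palindrome
Longest palindromic substring: "acca" with length 4

4


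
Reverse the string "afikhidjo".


Input: afikhidjo
Reading characters right to left:
  Position 8: 'o'
  Position 7: 'j'
  Position 6: 'd'
  Position 5: 'i'
  Position 4: 'h'
  Position 3: 'k'
  Position 2: 'i'
  Position 1: 'f'
  Position 0: 'a'
Reversed: ojdihkifa

ojdihkifa


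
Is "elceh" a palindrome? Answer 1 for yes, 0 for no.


Input: elceh
Reversed: hecle
  Compare pos 0 ('e') with pos 4 ('h'): MISMATCH
  Compare pos 1 ('l') with pos 3 ('e'): MISMATCH
Result: not a palindrome

0


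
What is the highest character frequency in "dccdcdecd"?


Input: dccdcdecd
Character counts:
  'c': 4
  'd': 4
  'e': 1
Maximum frequency: 4

4


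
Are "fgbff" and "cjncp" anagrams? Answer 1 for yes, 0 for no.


Strings: "fgbff", "cjncp"
Sorted first:  bfffg
Sorted second: ccjnp
Differ at position 0: 'b' vs 'c' => not anagrams

0


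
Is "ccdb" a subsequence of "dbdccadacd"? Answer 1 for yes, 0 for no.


Check if "ccdb" is a subsequence of "dbdccadacd"
Greedy scan:
  Position 0 ('d'): no match needed
  Position 1 ('b'): no match needed
  Position 2 ('d'): no match needed
  Position 3 ('c'): matches sub[0] = 'c'
  Position 4 ('c'): matches sub[1] = 'c'
  Position 5 ('a'): no match needed
  Position 6 ('d'): matches sub[2] = 'd'
  Position 7 ('a'): no match needed
  Position 8 ('c'): no match needed
  Position 9 ('d'): no match needed
Only matched 3/4 characters => not a subsequence

0


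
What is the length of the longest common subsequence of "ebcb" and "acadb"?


LCS of "ebcb" and "acadb"
DP table:
           a    c    a    d    b
      0    0    0    0    0    0
  e   0    0    0    0    0    0
  b   0    0    0    0    0    1
  c   0    0    1    1    1    1
  b   0    0    1    1    1    2
LCS length = dp[4][5] = 2

2


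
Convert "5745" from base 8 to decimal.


Input: "5745" in base 8
Positional expansion:
  Digit '5' (value 5) x 8^3 = 2560
  Digit '7' (value 7) x 8^2 = 448
  Digit '4' (value 4) x 8^1 = 32
  Digit '5' (value 5) x 8^0 = 5
Sum = 3045

3045


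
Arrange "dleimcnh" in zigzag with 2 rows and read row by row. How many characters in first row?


Zigzag "dleimcnh" into 2 rows:
Placing characters:
  'd' => row 0
  'l' => row 1
  'e' => row 0
  'i' => row 1
  'm' => row 0
  'c' => row 1
  'n' => row 0
  'h' => row 1
Rows:
  Row 0: "demn"
  Row 1: "lich"
First row length: 4

4


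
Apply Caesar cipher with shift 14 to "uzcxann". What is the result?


Caesar cipher: shift "uzcxann" by 14
  'u' (pos 20) + 14 = pos 8 = 'i'
  'z' (pos 25) + 14 = pos 13 = 'n'
  'c' (pos 2) + 14 = pos 16 = 'q'
  'x' (pos 23) + 14 = pos 11 = 'l'
  'a' (pos 0) + 14 = pos 14 = 'o'
  'n' (pos 13) + 14 = pos 1 = 'b'
  'n' (pos 13) + 14 = pos 1 = 'b'
Result: inqlobb

inqlobb


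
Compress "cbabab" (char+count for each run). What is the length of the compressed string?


Input: cbabab
Runs:
  'c' x 1 => "c1"
  'b' x 1 => "b1"
  'a' x 1 => "a1"
  'b' x 1 => "b1"
  'a' x 1 => "a1"
  'b' x 1 => "b1"
Compressed: "c1b1a1b1a1b1"
Compressed length: 12

12


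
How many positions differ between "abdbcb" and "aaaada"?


Comparing "abdbcb" and "aaaada" position by position:
  Position 0: 'a' vs 'a' => same
  Position 1: 'b' vs 'a' => DIFFER
  Position 2: 'd' vs 'a' => DIFFER
  Position 3: 'b' vs 'a' => DIFFER
  Position 4: 'c' vs 'd' => DIFFER
  Position 5: 'b' vs 'a' => DIFFER
Positions that differ: 5

5


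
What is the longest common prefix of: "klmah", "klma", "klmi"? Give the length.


Words: klmah, klma, klmi
  Position 0: all 'k' => match
  Position 1: all 'l' => match
  Position 2: all 'm' => match
  Position 3: ('a', 'a', 'i') => mismatch, stop
LCP = "klm" (length 3)

3


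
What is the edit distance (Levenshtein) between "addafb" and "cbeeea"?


Computing edit distance: "addafb" -> "cbeeea"
DP table:
           c    b    e    e    e    a
      0    1    2    3    4    5    6
  a   1    1    2    3    4    5    5
  d   2    2    2    3    4    5    6
  d   3    3    3    3    4    5    6
  a   4    4    4    4    4    5    5
  f   5    5    5    5    5    5    6
  b   6    6    5    6    6    6    6
Edit distance = dp[6][6] = 6

6


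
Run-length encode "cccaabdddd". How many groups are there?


Input: cccaabdddd
Scanning for consecutive runs:
  Group 1: 'c' x 3 (positions 0-2)
  Group 2: 'a' x 2 (positions 3-4)
  Group 3: 'b' x 1 (positions 5-5)
  Group 4: 'd' x 4 (positions 6-9)
Total groups: 4

4


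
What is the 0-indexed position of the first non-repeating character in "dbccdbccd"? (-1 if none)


Input: dbccdbccd
Character frequencies:
  'b': 2
  'c': 4
  'd': 3
Scanning left to right for freq == 1:
  Position 0 ('d'): freq=3, skip
  Position 1 ('b'): freq=2, skip
  Position 2 ('c'): freq=4, skip
  Position 3 ('c'): freq=4, skip
  Position 4 ('d'): freq=3, skip
  Position 5 ('b'): freq=2, skip
  Position 6 ('c'): freq=4, skip
  Position 7 ('c'): freq=4, skip
  Position 8 ('d'): freq=3, skip
  No unique character found => answer = -1

-1


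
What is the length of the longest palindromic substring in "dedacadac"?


Input: "dedacadac"
Checking substrings for palindromes:
  [2:7] "dacad" (len 5) => palindrome
  [4:9] "cadac" (len 5) => palindrome
  [0:3] "ded" (len 3) => palindrome
  [3:6] "aca" (len 3) => palindrome
  [5:8] "ada" (len 3) => palindrome
Longest palindromic substring: "dacad" with length 5

5


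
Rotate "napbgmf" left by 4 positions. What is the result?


Input: "napbgmf", rotate left by 4
First 4 characters: "napb"
Remaining characters: "gmf"
Concatenate remaining + first: "gmf" + "napb" = "gmfnapb"

gmfnapb


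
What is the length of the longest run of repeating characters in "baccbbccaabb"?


Input: "baccbbccaabb"
Scanning for longest run:
  Position 1 ('a'): new char, reset run to 1
  Position 2 ('c'): new char, reset run to 1
  Position 3 ('c'): continues run of 'c', length=2
  Position 4 ('b'): new char, reset run to 1
  Position 5 ('b'): continues run of 'b', length=2
  Position 6 ('c'): new char, reset run to 1
  Position 7 ('c'): continues run of 'c', length=2
  Position 8 ('a'): new char, reset run to 1
  Position 9 ('a'): continues run of 'a', length=2
  Position 10 ('b'): new char, reset run to 1
  Position 11 ('b'): continues run of 'b', length=2
Longest run: 'c' with length 2

2


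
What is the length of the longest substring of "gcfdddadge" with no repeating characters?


Input: "gcfdddadge"
Sliding window (track last position of each char):
  Position 0 ('g'): window [0,0] length 1 -- new best
  Position 1 ('c'): window [0,1] length 2 -- new best
  Position 2 ('f'): window [0,2] length 3 -- new best
  Position 3 ('d'): window [0,3] length 4 -- new best
  Position 4 ('d'): repeat (last at 3), move window start to 4
  Position 4 ('d'): window [4,4] length 1
  Position 5 ('d'): repeat (last at 4), move window start to 5
  Position 5 ('d'): window [5,5] length 1
  Position 6 ('a'): window [5,6] length 2
  Position 7 ('d'): repeat (last at 5), move window start to 6
  Position 7 ('d'): window [6,7] length 2
  Position 8 ('g'): window [6,8] length 3
  Position 9 ('e'): window [6,9] length 4
Longest substring with no repeats: "gcfd" with length 4

4


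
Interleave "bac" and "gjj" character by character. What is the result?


Interleaving "bac" and "gjj":
  Position 0: 'b' from first, 'g' from second => "bg"
  Position 1: 'a' from first, 'j' from second => "aj"
  Position 2: 'c' from first, 'j' from second => "cj"
Result: bgajcj

bgajcj


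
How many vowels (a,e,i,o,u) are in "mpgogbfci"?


Input: mpgogbfci
Checking each character:
  'm' at position 0: consonant
  'p' at position 1: consonant
  'g' at position 2: consonant
  'o' at position 3: vowel (running total: 1)
  'g' at position 4: consonant
  'b' at position 5: consonant
  'f' at position 6: consonant
  'c' at position 7: consonant
  'i' at position 8: vowel (running total: 2)
Total vowels: 2

2


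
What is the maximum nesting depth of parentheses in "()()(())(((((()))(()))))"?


Input: "()()(())(((((()))(()))))"
Tracking depth:
  Position 0 '(': depth becomes 1
  Position 1 ')': depth becomes 0
  Position 2 '(': depth becomes 1
  Position 3 ')': depth becomes 0
  Position 4 '(': depth becomes 1
  Position 5 '(': depth becomes 2
  Position 6 ')': depth becomes 1
  Position 7 ')': depth becomes 0
  Position 8 '(': depth becomes 1
  Position 9 '(': depth becomes 2
  Position 10 '(': depth becomes 3
  Position 11 '(': depth becomes 4
  Position 12 '(': depth becomes 5
  Position 13 '(': depth becomes 6
  Position 14 ')': depth becomes 5
  Position 15 ')': depth becomes 4
  Position 16 ')': depth becomes 3
  Position 17 '(': depth becomes 4
  Position 18 '(': depth becomes 5
  Position 19 ')': depth becomes 4
  Position 20 ')': depth becomes 3
  Position 21 ')': depth becomes 2
  Position 22 ')': depth becomes 1
  Position 23 ')': depth becomes 0
Maximum depth reached: 6

6


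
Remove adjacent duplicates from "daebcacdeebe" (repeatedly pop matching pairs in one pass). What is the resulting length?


Input: daebcacdeebe
Stack-based adjacent duplicate removal:
  Read 'd': push. Stack: d
  Read 'a': push. Stack: da
  Read 'e': push. Stack: dae
  Read 'b': push. Stack: daeb
  Read 'c': push. Stack: daebc
  Read 'a': push. Stack: daebca
  Read 'c': push. Stack: daebcac
  Read 'd': push. Stack: daebcacd
  Read 'e': push. Stack: daebcacde
  Read 'e': matches stack top 'e' => pop. Stack: daebcacd
  Read 'b': push. Stack: daebcacdb
  Read 'e': push. Stack: daebcacdbe
Final stack: "daebcacdbe" (length 10)

10


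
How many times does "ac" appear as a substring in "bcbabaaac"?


Searching for "ac" in "bcbabaaac"
Scanning each position:
  Position 0: "bc" => no
  Position 1: "cb" => no
  Position 2: "ba" => no
  Position 3: "ab" => no
  Position 4: "ba" => no
  Position 5: "aa" => no
  Position 6: "aa" => no
  Position 7: "ac" => MATCH
Total occurrences: 1

1


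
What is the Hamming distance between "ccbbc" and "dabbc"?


Comparing "ccbbc" and "dabbc" position by position:
  Position 0: 'c' vs 'd' => differ
  Position 1: 'c' vs 'a' => differ
  Position 2: 'b' vs 'b' => same
  Position 3: 'b' vs 'b' => same
  Position 4: 'c' vs 'c' => same
Total differences (Hamming distance): 2

2


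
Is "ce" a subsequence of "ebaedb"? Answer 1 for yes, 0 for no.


Check if "ce" is a subsequence of "ebaedb"
Greedy scan:
  Position 0 ('e'): no match needed
  Position 1 ('b'): no match needed
  Position 2 ('a'): no match needed
  Position 3 ('e'): no match needed
  Position 4 ('d'): no match needed
  Position 5 ('b'): no match needed
Only matched 0/2 characters => not a subsequence

0


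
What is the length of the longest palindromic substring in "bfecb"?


Input: "bfecb"
Checking substrings for palindromes:
  No multi-char palindromic substrings found
Longest palindromic substring: "b" with length 1

1


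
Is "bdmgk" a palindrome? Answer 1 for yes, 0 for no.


Input: bdmgk
Reversed: kgmdb
  Compare pos 0 ('b') with pos 4 ('k'): MISMATCH
  Compare pos 1 ('d') with pos 3 ('g'): MISMATCH
Result: not a palindrome

0


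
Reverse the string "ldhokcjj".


Input: ldhokcjj
Reading characters right to left:
  Position 7: 'j'
  Position 6: 'j'
  Position 5: 'c'
  Position 4: 'k'
  Position 3: 'o'
  Position 2: 'h'
  Position 1: 'd'
  Position 0: 'l'
Reversed: jjckohdl

jjckohdl


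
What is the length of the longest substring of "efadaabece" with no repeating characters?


Input: "efadaabece"
Sliding window (track last position of each char):
  Position 0 ('e'): window [0,0] length 1 -- new best
  Position 1 ('f'): window [0,1] length 2 -- new best
  Position 2 ('a'): window [0,2] length 3 -- new best
  Position 3 ('d'): window [0,3] length 4 -- new best
  Position 4 ('a'): repeat (last at 2), move window start to 3
  Position 4 ('a'): window [3,4] length 2
  Position 5 ('a'): repeat (last at 4), move window start to 5
  Position 5 ('a'): window [5,5] length 1
  Position 6 ('b'): window [5,6] length 2
  Position 7 ('e'): window [5,7] length 3
  Position 8 ('c'): window [5,8] length 4
  Position 9 ('e'): repeat (last at 7), move window start to 8
  Position 9 ('e'): window [8,9] length 2
Longest substring with no repeats: "efad" with length 4

4


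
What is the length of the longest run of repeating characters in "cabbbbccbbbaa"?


Input: "cabbbbccbbbaa"
Scanning for longest run:
  Position 1 ('a'): new char, reset run to 1
  Position 2 ('b'): new char, reset run to 1
  Position 3 ('b'): continues run of 'b', length=2
  Position 4 ('b'): continues run of 'b', length=3
  Position 5 ('b'): continues run of 'b', length=4
  Position 6 ('c'): new char, reset run to 1
  Position 7 ('c'): continues run of 'c', length=2
  Position 8 ('b'): new char, reset run to 1
  Position 9 ('b'): continues run of 'b', length=2
  Position 10 ('b'): continues run of 'b', length=3
  Position 11 ('a'): new char, reset run to 1
  Position 12 ('a'): continues run of 'a', length=2
Longest run: 'b' with length 4

4


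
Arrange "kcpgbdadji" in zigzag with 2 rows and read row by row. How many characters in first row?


Zigzag "kcpgbdadji" into 2 rows:
Placing characters:
  'k' => row 0
  'c' => row 1
  'p' => row 0
  'g' => row 1
  'b' => row 0
  'd' => row 1
  'a' => row 0
  'd' => row 1
  'j' => row 0
  'i' => row 1
Rows:
  Row 0: "kpbaj"
  Row 1: "cgddi"
First row length: 5

5


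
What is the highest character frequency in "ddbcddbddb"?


Input: ddbcddbddb
Character counts:
  'b': 3
  'c': 1
  'd': 6
Maximum frequency: 6

6


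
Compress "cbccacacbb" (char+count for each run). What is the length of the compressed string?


Input: cbccacacbb
Runs:
  'c' x 1 => "c1"
  'b' x 1 => "b1"
  'c' x 2 => "c2"
  'a' x 1 => "a1"
  'c' x 1 => "c1"
  'a' x 1 => "a1"
  'c' x 1 => "c1"
  'b' x 2 => "b2"
Compressed: "c1b1c2a1c1a1c1b2"
Compressed length: 16

16


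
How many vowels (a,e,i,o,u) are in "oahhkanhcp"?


Input: oahhkanhcp
Checking each character:
  'o' at position 0: vowel (running total: 1)
  'a' at position 1: vowel (running total: 2)
  'h' at position 2: consonant
  'h' at position 3: consonant
  'k' at position 4: consonant
  'a' at position 5: vowel (running total: 3)
  'n' at position 6: consonant
  'h' at position 7: consonant
  'c' at position 8: consonant
  'p' at position 9: consonant
Total vowels: 3

3


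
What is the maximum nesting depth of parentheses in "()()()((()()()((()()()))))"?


Input: "()()()((()()()((()()()))))"
Tracking depth:
  Position 0 '(': depth becomes 1
  Position 1 ')': depth becomes 0
  Position 2 '(': depth becomes 1
  Position 3 ')': depth becomes 0
  Position 4 '(': depth becomes 1
  Position 5 ')': depth becomes 0
  Position 6 '(': depth becomes 1
  Position 7 '(': depth becomes 2
  Position 8 '(': depth becomes 3
  Position 9 ')': depth becomes 2
  Position 10 '(': depth becomes 3
  Position 11 ')': depth becomes 2
  Position 12 '(': depth becomes 3
  Position 13 ')': depth becomes 2
  Position 14 '(': depth becomes 3
  Position 15 '(': depth becomes 4
  Position 16 '(': depth becomes 5
  Position 17 ')': depth becomes 4
  Position 18 '(': depth becomes 5
  Position 19 ')': depth becomes 4
  Position 20 '(': depth becomes 5
  Position 21 ')': depth becomes 4
  Position 22 ')': depth becomes 3
  Position 23 ')': depth becomes 2
  Position 24 ')': depth becomes 1
  Position 25 ')': depth becomes 0
Maximum depth reached: 5

5


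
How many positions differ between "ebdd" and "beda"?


Comparing "ebdd" and "beda" position by position:
  Position 0: 'e' vs 'b' => DIFFER
  Position 1: 'b' vs 'e' => DIFFER
  Position 2: 'd' vs 'd' => same
  Position 3: 'd' vs 'a' => DIFFER
Positions that differ: 3

3


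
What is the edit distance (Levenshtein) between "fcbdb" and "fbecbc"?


Computing edit distance: "fcbdb" -> "fbecbc"
DP table:
           f    b    e    c    b    c
      0    1    2    3    4    5    6
  f   1    0    1    2    3    4    5
  c   2    1    1    2    2    3    4
  b   3    2    1    2    3    2    3
  d   4    3    2    2    3    3    3
  b   5    4    3    3    3    3    4
Edit distance = dp[5][6] = 4

4


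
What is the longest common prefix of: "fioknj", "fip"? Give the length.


Words: fioknj, fip
  Position 0: all 'f' => match
  Position 1: all 'i' => match
  Position 2: ('o', 'p') => mismatch, stop
LCP = "fi" (length 2)

2


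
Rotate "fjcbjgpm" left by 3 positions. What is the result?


Input: "fjcbjgpm", rotate left by 3
First 3 characters: "fjc"
Remaining characters: "bjgpm"
Concatenate remaining + first: "bjgpm" + "fjc" = "bjgpmfjc"

bjgpmfjc


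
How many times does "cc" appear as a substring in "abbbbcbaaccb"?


Searching for "cc" in "abbbbcbaaccb"
Scanning each position:
  Position 0: "ab" => no
  Position 1: "bb" => no
  Position 2: "bb" => no
  Position 3: "bb" => no
  Position 4: "bc" => no
  Position 5: "cb" => no
  Position 6: "ba" => no
  Position 7: "aa" => no
  Position 8: "ac" => no
  Position 9: "cc" => MATCH
  Position 10: "cb" => no
Total occurrences: 1

1


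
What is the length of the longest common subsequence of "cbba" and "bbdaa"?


LCS of "cbba" and "bbdaa"
DP table:
           b    b    d    a    a
      0    0    0    0    0    0
  c   0    0    0    0    0    0
  b   0    1    1    1    1    1
  b   0    1    2    2    2    2
  a   0    1    2    2    3    3
LCS length = dp[4][5] = 3

3


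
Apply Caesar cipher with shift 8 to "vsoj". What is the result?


Caesar cipher: shift "vsoj" by 8
  'v' (pos 21) + 8 = pos 3 = 'd'
  's' (pos 18) + 8 = pos 0 = 'a'
  'o' (pos 14) + 8 = pos 22 = 'w'
  'j' (pos 9) + 8 = pos 17 = 'r'
Result: dawr

dawr


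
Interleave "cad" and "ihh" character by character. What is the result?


Interleaving "cad" and "ihh":
  Position 0: 'c' from first, 'i' from second => "ci"
  Position 1: 'a' from first, 'h' from second => "ah"
  Position 2: 'd' from first, 'h' from second => "dh"
Result: ciahdh

ciahdh


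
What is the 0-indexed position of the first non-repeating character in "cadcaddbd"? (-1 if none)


Input: cadcaddbd
Character frequencies:
  'a': 2
  'b': 1
  'c': 2
  'd': 4
Scanning left to right for freq == 1:
  Position 0 ('c'): freq=2, skip
  Position 1 ('a'): freq=2, skip
  Position 2 ('d'): freq=4, skip
  Position 3 ('c'): freq=2, skip
  Position 4 ('a'): freq=2, skip
  Position 5 ('d'): freq=4, skip
  Position 6 ('d'): freq=4, skip
  Position 7 ('b'): unique! => answer = 7

7


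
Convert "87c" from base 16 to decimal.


Input: "87c" in base 16
Positional expansion:
  Digit '8' (value 8) x 16^2 = 2048
  Digit '7' (value 7) x 16^1 = 112
  Digit 'c' (value 12) x 16^0 = 12
Sum = 2172

2172


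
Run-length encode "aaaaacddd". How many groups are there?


Input: aaaaacddd
Scanning for consecutive runs:
  Group 1: 'a' x 5 (positions 0-4)
  Group 2: 'c' x 1 (positions 5-5)
  Group 3: 'd' x 3 (positions 6-8)
Total groups: 3

3


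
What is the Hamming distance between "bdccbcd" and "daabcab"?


Comparing "bdccbcd" and "daabcab" position by position:
  Position 0: 'b' vs 'd' => differ
  Position 1: 'd' vs 'a' => differ
  Position 2: 'c' vs 'a' => differ
  Position 3: 'c' vs 'b' => differ
  Position 4: 'b' vs 'c' => differ
  Position 5: 'c' vs 'a' => differ
  Position 6: 'd' vs 'b' => differ
Total differences (Hamming distance): 7

7


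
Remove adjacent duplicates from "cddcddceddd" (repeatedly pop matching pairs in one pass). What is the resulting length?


Input: cddcddceddd
Stack-based adjacent duplicate removal:
  Read 'c': push. Stack: c
  Read 'd': push. Stack: cd
  Read 'd': matches stack top 'd' => pop. Stack: c
  Read 'c': matches stack top 'c' => pop. Stack: (empty)
  Read 'd': push. Stack: d
  Read 'd': matches stack top 'd' => pop. Stack: (empty)
  Read 'c': push. Stack: c
  Read 'e': push. Stack: ce
  Read 'd': push. Stack: ced
  Read 'd': matches stack top 'd' => pop. Stack: ce
  Read 'd': push. Stack: ced
Final stack: "ced" (length 3)

3


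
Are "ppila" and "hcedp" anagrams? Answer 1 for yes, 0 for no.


Strings: "ppila", "hcedp"
Sorted first:  ailpp
Sorted second: cdehp
Differ at position 0: 'a' vs 'c' => not anagrams

0


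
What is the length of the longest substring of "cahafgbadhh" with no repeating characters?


Input: "cahafgbadhh"
Sliding window (track last position of each char):
  Position 0 ('c'): window [0,0] length 1 -- new best
  Position 1 ('a'): window [0,1] length 2 -- new best
  Position 2 ('h'): window [0,2] length 3 -- new best
  Position 3 ('a'): repeat (last at 1), move window start to 2
  Position 3 ('a'): window [2,3] length 2
  Position 4 ('f'): window [2,4] length 3
  Position 5 ('g'): window [2,5] length 4 -- new best
  Position 6 ('b'): window [2,6] length 5 -- new best
  Position 7 ('a'): repeat (last at 3), move window start to 4
  Position 7 ('a'): window [4,7] length 4
  Position 8 ('d'): window [4,8] length 5
  Position 9 ('h'): window [4,9] length 6 -- new best
  Position 10 ('h'): repeat (last at 9), move window start to 10
  Position 10 ('h'): window [10,10] length 1
Longest substring with no repeats: "fgbadh" with length 6

6


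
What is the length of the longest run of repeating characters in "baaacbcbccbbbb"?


Input: "baaacbcbccbbbb"
Scanning for longest run:
  Position 1 ('a'): new char, reset run to 1
  Position 2 ('a'): continues run of 'a', length=2
  Position 3 ('a'): continues run of 'a', length=3
  Position 4 ('c'): new char, reset run to 1
  Position 5 ('b'): new char, reset run to 1
  Position 6 ('c'): new char, reset run to 1
  Position 7 ('b'): new char, reset run to 1
  Position 8 ('c'): new char, reset run to 1
  Position 9 ('c'): continues run of 'c', length=2
  Position 10 ('b'): new char, reset run to 1
  Position 11 ('b'): continues run of 'b', length=2
  Position 12 ('b'): continues run of 'b', length=3
  Position 13 ('b'): continues run of 'b', length=4
Longest run: 'b' with length 4

4


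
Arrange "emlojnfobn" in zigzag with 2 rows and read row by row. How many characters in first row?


Zigzag "emlojnfobn" into 2 rows:
Placing characters:
  'e' => row 0
  'm' => row 1
  'l' => row 0
  'o' => row 1
  'j' => row 0
  'n' => row 1
  'f' => row 0
  'o' => row 1
  'b' => row 0
  'n' => row 1
Rows:
  Row 0: "eljfb"
  Row 1: "monon"
First row length: 5

5


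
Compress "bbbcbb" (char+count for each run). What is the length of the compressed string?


Input: bbbcbb
Runs:
  'b' x 3 => "b3"
  'c' x 1 => "c1"
  'b' x 2 => "b2"
Compressed: "b3c1b2"
Compressed length: 6

6


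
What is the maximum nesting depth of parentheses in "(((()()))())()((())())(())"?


Input: "(((()()))())()((())())(())"
Tracking depth:
  Position 0 '(': depth becomes 1
  Position 1 '(': depth becomes 2
  Position 2 '(': depth becomes 3
  Position 3 '(': depth becomes 4
  Position 4 ')': depth becomes 3
  Position 5 '(': depth becomes 4
  Position 6 ')': depth becomes 3
  Position 7 ')': depth becomes 2
  Position 8 ')': depth becomes 1
  Position 9 '(': depth becomes 2
  Position 10 ')': depth becomes 1
  Position 11 ')': depth becomes 0
  Position 12 '(': depth becomes 1
  Position 13 ')': depth becomes 0
  Position 14 '(': depth becomes 1
  Position 15 '(': depth becomes 2
  Position 16 '(': depth becomes 3
  Position 17 ')': depth becomes 2
  Position 18 ')': depth becomes 1
  Position 19 '(': depth becomes 2
  Position 20 ')': depth becomes 1
  Position 21 ')': depth becomes 0
  Position 22 '(': depth becomes 1
  Position 23 '(': depth becomes 2
  Position 24 ')': depth becomes 1
  Position 25 ')': depth becomes 0
Maximum depth reached: 4

4


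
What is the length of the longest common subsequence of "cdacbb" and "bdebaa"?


LCS of "cdacbb" and "bdebaa"
DP table:
           b    d    e    b    a    a
      0    0    0    0    0    0    0
  c   0    0    0    0    0    0    0
  d   0    0    1    1    1    1    1
  a   0    0    1    1    1    2    2
  c   0    0    1    1    1    2    2
  b   0    1    1    1    2    2    2
  b   0    1    1    1    2    2    2
LCS length = dp[6][6] = 2

2


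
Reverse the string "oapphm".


Input: oapphm
Reading characters right to left:
  Position 5: 'm'
  Position 4: 'h'
  Position 3: 'p'
  Position 2: 'p'
  Position 1: 'a'
  Position 0: 'o'
Reversed: mhppao

mhppao


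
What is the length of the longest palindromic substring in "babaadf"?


Input: "babaadf"
Checking substrings for palindromes:
  [0:3] "bab" (len 3) => palindrome
  [1:4] "aba" (len 3) => palindrome
  [3:5] "aa" (len 2) => palindrome
Longest palindromic substring: "bab" with length 3

3


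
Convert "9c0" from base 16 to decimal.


Input: "9c0" in base 16
Positional expansion:
  Digit '9' (value 9) x 16^2 = 2304
  Digit 'c' (value 12) x 16^1 = 192
  Digit '0' (value 0) x 16^0 = 0
Sum = 2496

2496


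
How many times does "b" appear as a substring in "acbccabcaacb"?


Searching for "b" in "acbccabcaacb"
Scanning each position:
  Position 0: "a" => no
  Position 1: "c" => no
  Position 2: "b" => MATCH
  Position 3: "c" => no
  Position 4: "c" => no
  Position 5: "a" => no
  Position 6: "b" => MATCH
  Position 7: "c" => no
  Position 8: "a" => no
  Position 9: "a" => no
  Position 10: "c" => no
  Position 11: "b" => MATCH
Total occurrences: 3

3


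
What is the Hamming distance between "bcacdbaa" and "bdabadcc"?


Comparing "bcacdbaa" and "bdabadcc" position by position:
  Position 0: 'b' vs 'b' => same
  Position 1: 'c' vs 'd' => differ
  Position 2: 'a' vs 'a' => same
  Position 3: 'c' vs 'b' => differ
  Position 4: 'd' vs 'a' => differ
  Position 5: 'b' vs 'd' => differ
  Position 6: 'a' vs 'c' => differ
  Position 7: 'a' vs 'c' => differ
Total differences (Hamming distance): 6

6


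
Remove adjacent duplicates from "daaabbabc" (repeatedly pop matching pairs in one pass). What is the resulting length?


Input: daaabbabc
Stack-based adjacent duplicate removal:
  Read 'd': push. Stack: d
  Read 'a': push. Stack: da
  Read 'a': matches stack top 'a' => pop. Stack: d
  Read 'a': push. Stack: da
  Read 'b': push. Stack: dab
  Read 'b': matches stack top 'b' => pop. Stack: da
  Read 'a': matches stack top 'a' => pop. Stack: d
  Read 'b': push. Stack: db
  Read 'c': push. Stack: dbc
Final stack: "dbc" (length 3)

3


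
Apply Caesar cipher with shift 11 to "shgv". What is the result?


Caesar cipher: shift "shgv" by 11
  's' (pos 18) + 11 = pos 3 = 'd'
  'h' (pos 7) + 11 = pos 18 = 's'
  'g' (pos 6) + 11 = pos 17 = 'r'
  'v' (pos 21) + 11 = pos 6 = 'g'
Result: dsrg

dsrg


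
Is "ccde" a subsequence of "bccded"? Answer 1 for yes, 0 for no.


Check if "ccde" is a subsequence of "bccded"
Greedy scan:
  Position 0 ('b'): no match needed
  Position 1 ('c'): matches sub[0] = 'c'
  Position 2 ('c'): matches sub[1] = 'c'
  Position 3 ('d'): matches sub[2] = 'd'
  Position 4 ('e'): matches sub[3] = 'e'
  Position 5 ('d'): no match needed
All 4 characters matched => is a subsequence

1
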